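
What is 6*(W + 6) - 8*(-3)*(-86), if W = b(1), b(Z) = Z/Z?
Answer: -2022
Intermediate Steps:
b(Z) = 1
W = 1
6*(W + 6) - 8*(-3)*(-86) = 6*(1 + 6) - 8*(-3)*(-86) = 6*7 + 24*(-86) = 42 - 2064 = -2022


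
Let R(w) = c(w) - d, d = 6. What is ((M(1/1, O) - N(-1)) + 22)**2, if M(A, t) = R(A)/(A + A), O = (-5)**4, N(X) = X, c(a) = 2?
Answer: 441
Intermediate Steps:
O = 625
R(w) = -4 (R(w) = 2 - 1*6 = 2 - 6 = -4)
M(A, t) = -2/A (M(A, t) = -4/(A + A) = -4*1/(2*A) = -2/A)
((M(1/1, O) - N(-1)) + 22)**2 = ((-2/(1/1) - 1*(-1)) + 22)**2 = ((-2/1 + 1) + 22)**2 = ((-2*1 + 1) + 22)**2 = ((-2 + 1) + 22)**2 = (-1 + 22)**2 = 21**2 = 441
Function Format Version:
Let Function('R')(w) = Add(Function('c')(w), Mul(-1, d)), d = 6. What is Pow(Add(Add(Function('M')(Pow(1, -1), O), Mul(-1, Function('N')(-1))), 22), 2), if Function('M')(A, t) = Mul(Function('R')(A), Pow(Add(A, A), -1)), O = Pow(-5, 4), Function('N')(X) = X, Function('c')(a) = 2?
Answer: 441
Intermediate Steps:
O = 625
Function('R')(w) = -4 (Function('R')(w) = Add(2, Mul(-1, 6)) = Add(2, -6) = -4)
Function('M')(A, t) = Mul(-2, Pow(A, -1)) (Function('M')(A, t) = Mul(-4, Pow(Add(A, A), -1)) = Mul(-4, Pow(Mul(2, A), -1)) = Mul(-4, Mul(Rational(1, 2), Pow(A, -1))) = Mul(-2, Pow(A, -1)))
Pow(Add(Add(Function('M')(Pow(1, -1), O), Mul(-1, Function('N')(-1))), 22), 2) = Pow(Add(Add(Mul(-2, Pow(Pow(1, -1), -1)), Mul(-1, -1)), 22), 2) = Pow(Add(Add(Mul(-2, Pow(1, -1)), 1), 22), 2) = Pow(Add(Add(Mul(-2, 1), 1), 22), 2) = Pow(Add(Add(-2, 1), 22), 2) = Pow(Add(-1, 22), 2) = Pow(21, 2) = 441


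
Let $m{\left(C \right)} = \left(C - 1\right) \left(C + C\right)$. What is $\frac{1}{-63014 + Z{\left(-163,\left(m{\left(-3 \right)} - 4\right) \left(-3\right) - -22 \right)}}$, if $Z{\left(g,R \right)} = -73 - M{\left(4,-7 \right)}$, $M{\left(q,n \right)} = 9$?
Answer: $- \frac{1}{63096} \approx -1.5849 \cdot 10^{-5}$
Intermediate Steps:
$m{\left(C \right)} = 2 C \left(-1 + C\right)$ ($m{\left(C \right)} = \left(-1 + C\right) 2 C = 2 C \left(-1 + C\right)$)
$Z{\left(g,R \right)} = -82$ ($Z{\left(g,R \right)} = -73 - 9 = -82$)
$\frac{1}{-63014 + Z{\left(-163,\left(m{\left(-3 \right)} - 4\right) \left(-3\right) - -22 \right)}} = \frac{1}{-63014 - 82} = \frac{1}{-63096} = - \frac{1}{63096}$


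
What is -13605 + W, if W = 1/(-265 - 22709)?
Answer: -312561271/22974 ≈ -13605.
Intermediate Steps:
W = -1/22974 (W = 1/(-22974) = -1/22974 ≈ -4.3527e-5)
-13605 + W = -13605 - 1/22974 = -312561271/22974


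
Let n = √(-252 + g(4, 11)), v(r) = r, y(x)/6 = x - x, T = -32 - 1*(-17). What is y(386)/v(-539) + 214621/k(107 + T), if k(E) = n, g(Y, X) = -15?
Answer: -214621*I*√267/267 ≈ -13135.0*I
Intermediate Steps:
T = -15 (T = -32 + 17 = -15)
y(x) = 0 (y(x) = 6*(x - x) = 6*0 = 0)
n = I*√267 (n = √(-252 - 15) = √(-267) = I*√267 ≈ 16.34*I)
k(E) = I*√267
y(386)/v(-539) + 214621/k(107 + T) = 0/(-539) + 214621/((I*√267)) = 0*(-1/539) + 214621*(-I*√267/267) = 0 - 214621*I*√267/267 = -214621*I*√267/267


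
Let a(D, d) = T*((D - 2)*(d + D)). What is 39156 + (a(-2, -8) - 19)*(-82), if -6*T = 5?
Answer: 130342/3 ≈ 43447.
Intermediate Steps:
T = -⅚ (T = -⅙*5 = -⅚ ≈ -0.83333)
a(D, d) = -5*(-2 + D)*(D + d)/6 (a(D, d) = -5*(D - 2)*(d + D)/6 = -5*(-2 + D)*(D + d)/6)
39156 + (a(-2, -8) - 19)*(-82) = 39156 + ((-⅚*(-2)² + (5/3)*(-2) + (5/3)*(-8) - ⅚*(-2)*(-8)) - 19)*(-82) = 39156 + ((-⅚*4 - 10/3 - 40/3 - 40/3) - 19)*(-82) = 39156 + ((-10/3 - 10/3 - 40/3 - 40/3) - 19)*(-82) = 39156 + (-100/3 - 19)*(-82) = 39156 - 157/3*(-82) = 39156 + 12874/3 = 130342/3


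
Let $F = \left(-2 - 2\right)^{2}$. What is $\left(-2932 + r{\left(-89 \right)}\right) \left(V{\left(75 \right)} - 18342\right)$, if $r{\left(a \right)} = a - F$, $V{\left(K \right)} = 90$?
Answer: $55431324$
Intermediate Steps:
$F = 16$ ($F = \left(-4\right)^{2} = 16$)
$r{\left(a \right)} = -16 + a$ ($r{\left(a \right)} = a - 16 = -16 + a$)
$\left(-2932 + r{\left(-89 \right)}\right) \left(V{\left(75 \right)} - 18342\right) = \left(-2932 - 105\right) \left(90 - 18342\right) = \left(-2932 - 105\right) \left(-18252\right) = \left(-3037\right) \left(-18252\right) = 55431324$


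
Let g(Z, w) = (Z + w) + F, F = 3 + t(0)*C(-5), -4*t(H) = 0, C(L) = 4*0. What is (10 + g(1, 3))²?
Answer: 289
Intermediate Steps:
C(L) = 0
t(H) = 0 (t(H) = -¼*0 = 0)
F = 3 (F = 3 + 0*0 = 3 + 0 = 3)
g(Z, w) = 3 + Z + w (g(Z, w) = (Z + w) + 3 = 3 + Z + w)
(10 + g(1, 3))² = (10 + (3 + 1 + 3))² = (10 + 7)² = 17² = 289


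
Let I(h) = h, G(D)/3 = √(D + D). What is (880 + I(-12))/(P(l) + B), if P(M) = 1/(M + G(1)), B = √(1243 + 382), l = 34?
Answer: 868*(34 + 3*√2)/(1 + 15*√130 + 170*√65) ≈ 21.518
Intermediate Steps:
G(D) = 3*√2*√D (G(D) = 3*√(D + D) = 3*√(2*D) = 3*(√2*√D) = 3*√2*√D)
B = 5*√65 (B = √1625 = 5*√65 ≈ 40.311)
P(M) = 1/(M + 3*√2) (P(M) = 1/(M + 3*√2*√1) = 1/(M + 3*√2*1) = 1/(M + 3*√2))
(880 + I(-12))/(P(l) + B) = (880 - 12)/(1/(34 + 3*√2) + 5*√65) = 868/(1/(34 + 3*√2) + 5*√65)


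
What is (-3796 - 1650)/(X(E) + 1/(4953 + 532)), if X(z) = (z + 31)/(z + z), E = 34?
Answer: -2031249080/356593 ≈ -5696.3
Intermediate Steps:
X(z) = (31 + z)/(2*z) (X(z) = (31 + z)/((2*z)) = (31 + z)*(1/(2*z)) = (31 + z)/(2*z))
(-3796 - 1650)/(X(E) + 1/(4953 + 532)) = (-3796 - 1650)/((½)*(31 + 34)/34 + 1/(4953 + 532)) = -5446/((½)*(1/34)*65 + 1/5485) = -5446/(65/68 + 1/5485) = -5446/356593/372980 = -5446*372980/356593 = -2031249080/356593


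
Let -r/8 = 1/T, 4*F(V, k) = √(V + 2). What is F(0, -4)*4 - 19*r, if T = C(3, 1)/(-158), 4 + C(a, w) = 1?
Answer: 24016/3 + √2 ≈ 8006.8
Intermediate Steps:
F(V, k) = √(2 + V)/4 (F(V, k) = √(V + 2)/4 = √(2 + V)/4)
C(a, w) = -3 (C(a, w) = -4 + 1 = -3)
T = 3/158 (T = -3/(-158) = -3*(-1/158) = 3/158 ≈ 0.018987)
r = -1264/3 (r = -8/3/158 = -8*158/3 = -1264/3 ≈ -421.33)
F(0, -4)*4 - 19*r = (√(2 + 0)/4)*4 - 19*(-1264/3) = (√2/4)*4 + 24016/3 = √2 + 24016/3 = 24016/3 + √2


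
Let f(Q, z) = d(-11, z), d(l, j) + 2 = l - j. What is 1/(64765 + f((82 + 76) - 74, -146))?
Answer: 1/64898 ≈ 1.5409e-5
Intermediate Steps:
d(l, j) = -2 + l - j (d(l, j) = -2 + (l - j) = -2 + l - j)
f(Q, z) = -13 - z (f(Q, z) = -2 - 11 - z = -13 - z)
1/(64765 + f((82 + 76) - 74, -146)) = 1/(64765 + (-13 - 1*(-146))) = 1/(64765 + (-13 + 146)) = 1/(64765 + 133) = 1/64898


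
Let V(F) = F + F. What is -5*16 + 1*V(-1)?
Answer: -82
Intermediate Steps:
V(F) = 2*F
-5*16 + 1*V(-1) = -5*16 + 1*(2*(-1)) = -80 + 1*(-2) = -80 - 2 = -82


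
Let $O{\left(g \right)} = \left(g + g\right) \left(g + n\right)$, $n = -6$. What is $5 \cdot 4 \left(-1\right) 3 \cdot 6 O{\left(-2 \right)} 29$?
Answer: $-334080$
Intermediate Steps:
$O{\left(g \right)} = 2 g \left(-6 + g\right)$ ($O{\left(g \right)} = \left(g + g\right) \left(g - 6\right) = 2 g \left(-6 + g\right)$)
$5 \cdot 4 \left(-1\right) 3 \cdot 6 O{\left(-2 \right)} 29 = 5 \cdot 4 \left(-1\right) 3 \cdot 6 \cdot 2 \left(-2\right) \left(-6 - 2\right) 29 = 20 \left(-1\right) 18 \cdot 2 \left(-2\right) \left(-8\right) 29 = \left(-20\right) 18 \cdot 32 \cdot 29 = \left(-360\right) 32 \cdot 29 = \left(-11520\right) 29 = -334080$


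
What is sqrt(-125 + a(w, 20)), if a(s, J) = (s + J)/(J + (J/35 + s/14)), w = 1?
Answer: I*sqrt(35831)/17 ≈ 11.135*I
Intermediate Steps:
a(s, J) = (J + s)/(s/14 + 36*J/35) (a(s, J) = (J + s)/(J + (J*(1/35) + s*(1/14))) = (J + s)/(J + (J/35 + s/14)) = (J + s)/(J + (s/14 + J/35)) = (J + s)/(s/14 + 36*J/35))
sqrt(-125 + a(w, 20)) = sqrt(-125 + 70*(20 + 1)/(5*1 + 72*20)) = sqrt(-125 + 70*21/(5 + 1440)) = sqrt(-125 + 70*21/1445) = sqrt(-125 + 70*(1/1445)*21) = sqrt(-125 + 294/289) = sqrt(-35831/289) = I*sqrt(35831)/17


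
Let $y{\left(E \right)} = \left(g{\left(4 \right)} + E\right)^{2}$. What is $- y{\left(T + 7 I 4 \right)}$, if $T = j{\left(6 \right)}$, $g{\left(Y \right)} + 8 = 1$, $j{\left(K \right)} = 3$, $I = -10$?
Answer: $-80656$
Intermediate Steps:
$g{\left(Y \right)} = -7$ ($g{\left(Y \right)} = -8 + 1 = -7$)
$T = 3$
$y{\left(E \right)} = \left(-7 + E\right)^{2}$
$- y{\left(T + 7 I 4 \right)} = - \left(-7 + \left(3 + 7 \left(\left(-10\right) 4\right)\right)\right)^{2} = - \left(-7 + \left(3 + 7 \left(-40\right)\right)\right)^{2} = - \left(-7 + \left(3 - 280\right)\right)^{2} = - \left(-7 - 277\right)^{2} = - \left(-284\right)^{2} = \left(-1\right) 80656 = -80656$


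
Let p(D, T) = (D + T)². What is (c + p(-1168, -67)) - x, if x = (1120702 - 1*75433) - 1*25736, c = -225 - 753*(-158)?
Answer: 624441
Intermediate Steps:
c = 118749 (c = -225 + 118974 = 118749)
x = 1019533 (x = (1120702 - 75433) - 25736 = 1045269 - 25736 = 1019533)
(c + p(-1168, -67)) - x = (118749 + (-1168 - 67)²) - 1*1019533 = (118749 + (-1235)²) - 1019533 = (118749 + 1525225) - 1019533 = 1643974 - 1019533 = 624441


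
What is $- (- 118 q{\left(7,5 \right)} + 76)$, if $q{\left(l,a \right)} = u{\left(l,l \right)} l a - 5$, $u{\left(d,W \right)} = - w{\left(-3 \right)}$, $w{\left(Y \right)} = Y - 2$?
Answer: $19984$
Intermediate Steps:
$w{\left(Y \right)} = -2 + Y$
$u{\left(d,W \right)} = 5$ ($u{\left(d,W \right)} = - (-2 - 3) = \left(-1\right) \left(-5\right) = 5$)
$q{\left(l,a \right)} = -5 + 5 a l$ ($q{\left(l,a \right)} = 5 l a - 5 = 5 a l - 5 = -5 + 5 a l$)
$- (- 118 q{\left(7,5 \right)} + 76) = - (- 118 \left(-5 + 5 \cdot 5 \cdot 7\right) + 76) = - (- 118 \left(-5 + 175\right) + 76) = - (\left(-118\right) 170 + 76) = - (-20060 + 76) = \left(-1\right) \left(-19984\right) = 19984$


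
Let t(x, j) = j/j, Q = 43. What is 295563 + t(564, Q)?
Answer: 295564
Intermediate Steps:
t(x, j) = 1
295563 + t(564, Q) = 295563 + 1 = 295564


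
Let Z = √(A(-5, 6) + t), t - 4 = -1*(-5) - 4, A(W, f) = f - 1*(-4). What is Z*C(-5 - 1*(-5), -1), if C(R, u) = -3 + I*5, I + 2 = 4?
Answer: 7*√15 ≈ 27.111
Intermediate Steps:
I = 2 (I = -2 + 4 = 2)
C(R, u) = 7 (C(R, u) = -3 + 2*5 = -3 + 10 = 7)
A(W, f) = 4 + f (A(W, f) = f + 4 = 4 + f)
t = 5 (t = 4 + (-1*(-5) - 4) = 4 + (5 - 4) = 4 + 1 = 5)
Z = √15 (Z = √((4 + 6) + 5) = √(10 + 5) = √15 ≈ 3.8730)
Z*C(-5 - 1*(-5), -1) = √15*7 = 7*√15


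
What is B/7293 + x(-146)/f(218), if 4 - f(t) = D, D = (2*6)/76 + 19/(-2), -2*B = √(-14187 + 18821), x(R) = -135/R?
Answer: 855/12337 - √4634/14586 ≈ 0.064637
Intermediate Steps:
B = -√4634/2 (B = -√(-14187 + 18821)/2 = -√4634/2 ≈ -34.037)
D = -355/38 (D = 12*(1/76) + 19*(-½) = 3/19 - 19/2 = -355/38 ≈ -9.3421)
f(t) = 507/38 (f(t) = 4 - 1*(-355/38) = 4 + 355/38 = 507/38)
B/7293 + x(-146)/f(218) = -√4634/2/7293 + (-135/(-146))/(507/38) = -√4634/2*(1/7293) - 135*(-1/146)*(38/507) = -√4634/14586 + (135/146)*(38/507) = -√4634/14586 + 855/12337 = 855/12337 - √4634/14586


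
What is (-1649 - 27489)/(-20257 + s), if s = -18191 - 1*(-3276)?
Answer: 14569/17586 ≈ 0.82844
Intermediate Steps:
s = -14915 (s = -18191 + 3276 = -14915)
(-1649 - 27489)/(-20257 + s) = (-1649 - 27489)/(-20257 - 14915) = -29138/(-35172) = -29138*(-1/35172) = 14569/17586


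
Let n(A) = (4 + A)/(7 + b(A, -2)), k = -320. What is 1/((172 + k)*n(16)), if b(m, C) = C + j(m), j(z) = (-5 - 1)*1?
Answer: 1/2960 ≈ 0.00033784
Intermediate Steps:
j(z) = -6 (j(z) = -6*1 = -6)
b(m, C) = -6 + C (b(m, C) = C - 6 = -6 + C)
n(A) = -4 - A (n(A) = (4 + A)/(7 + (-6 - 2)) = (4 + A)/(7 - 8) = (4 + A)/(-1) = (4 + A)*(-1) = -4 - A)
1/((172 + k)*n(16)) = 1/((172 - 320)*(-4 - 1*16)) = 1/(-148*(-4 - 16)) = 1/(-148*(-20)) = 1/2960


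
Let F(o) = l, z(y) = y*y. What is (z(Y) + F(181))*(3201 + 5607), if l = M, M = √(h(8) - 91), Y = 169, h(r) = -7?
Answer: 251565288 + 61656*I*√2 ≈ 2.5157e+8 + 87195.0*I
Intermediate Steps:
z(y) = y²
M = 7*I*√2 (M = √(-7 - 91) = √(-98) = 7*I*√2 ≈ 9.8995*I)
l = 7*I*√2 ≈ 9.8995*I
F(o) = 7*I*√2
(z(Y) + F(181))*(3201 + 5607) = (169² + 7*I*√2)*(3201 + 5607) = (28561 + 7*I*√2)*8808 = 251565288 + 61656*I*√2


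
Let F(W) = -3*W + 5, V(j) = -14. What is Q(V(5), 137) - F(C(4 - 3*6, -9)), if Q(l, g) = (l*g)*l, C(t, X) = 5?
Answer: 26862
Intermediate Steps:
Q(l, g) = g*l**2 (Q(l, g) = (g*l)*l = g*l**2)
F(W) = 5 - 3*W
Q(V(5), 137) - F(C(4 - 3*6, -9)) = 137*(-14)**2 - (5 - 3*5) = 137*196 - (5 - 15) = 26852 - 1*(-10) = 26852 + 10 = 26862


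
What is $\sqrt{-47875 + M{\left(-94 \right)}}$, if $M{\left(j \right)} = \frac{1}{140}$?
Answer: $\frac{i \sqrt{234587465}}{70} \approx 218.8 i$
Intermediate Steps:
$M{\left(j \right)} = \frac{1}{140}$
$\sqrt{-47875 + M{\left(-94 \right)}} = \sqrt{-47875 + \frac{1}{140}} = \sqrt{- \frac{6702499}{140}} = \frac{i \sqrt{234587465}}{70}$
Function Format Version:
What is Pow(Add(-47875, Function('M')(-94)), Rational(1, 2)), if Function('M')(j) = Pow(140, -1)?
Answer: Mul(Rational(1, 70), I, Pow(234587465, Rational(1, 2))) ≈ Mul(218.80, I)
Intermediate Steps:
Function('M')(j) = Rational(1, 140)
Pow(Add(-47875, Function('M')(-94)), Rational(1, 2)) = Pow(Add(-47875, Rational(1, 140)), Rational(1, 2)) = Pow(Rational(-6702499, 140), Rational(1, 2)) = Mul(Rational(1, 70), I, Pow(234587465, Rational(1, 2)))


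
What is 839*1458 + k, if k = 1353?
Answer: 1224615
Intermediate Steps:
839*1458 + k = 839*1458 + 1353 = 1223262 + 1353 = 1224615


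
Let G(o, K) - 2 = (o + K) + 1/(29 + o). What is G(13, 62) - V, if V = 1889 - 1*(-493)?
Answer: -96809/42 ≈ -2305.0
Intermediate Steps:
G(o, K) = 2 + K + o + 1/(29 + o) (G(o, K) = 2 + ((o + K) + 1/(29 + o)) = 2 + ((K + o) + 1/(29 + o)) = 2 + (K + o + 1/(29 + o)) = 2 + K + o + 1/(29 + o))
V = 2382 (V = 1889 + 493 = 2382)
G(13, 62) - V = (59 + 13**2 + 29*62 + 31*13 + 62*13)/(29 + 13) - 1*2382 = (59 + 169 + 1798 + 403 + 806)/42 - 2382 = (1/42)*3235 - 2382 = 3235/42 - 2382 = -96809/42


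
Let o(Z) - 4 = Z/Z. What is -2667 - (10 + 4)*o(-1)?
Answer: -2737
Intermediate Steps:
o(Z) = 5 (o(Z) = 4 + Z/Z = 4 + 1 = 5)
-2667 - (10 + 4)*o(-1) = -2667 - (10 + 4)*5 = -2667 - 14*5 = -2667 - 1*70 = -2667 - 70 = -2737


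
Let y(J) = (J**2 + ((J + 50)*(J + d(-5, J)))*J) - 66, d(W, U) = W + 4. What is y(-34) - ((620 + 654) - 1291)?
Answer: 20147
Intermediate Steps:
d(W, U) = 4 + W
y(J) = -66 + J**2 + J*(-1 + J)*(50 + J) (y(J) = (J**2 + ((J + 50)*(J + (4 - 5)))*J) - 66 = (J**2 + ((50 + J)*(J - 1))*J) - 66 = (J**2 + ((50 + J)*(-1 + J))*J) - 66 = (J**2 + ((-1 + J)*(50 + J))*J) - 66 = (J**2 + J*(-1 + J)*(50 + J)) - 66 = -66 + J**2 + J*(-1 + J)*(50 + J))
y(-34) - ((620 + 654) - 1291) = (-66 + (-34)**3 - 50*(-34) + 50*(-34)**2) - ((620 + 654) - 1291) = (-66 - 39304 + 1700 + 50*1156) - (1274 - 1291) = (-66 - 39304 + 1700 + 57800) - 1*(-17) = 20130 + 17 = 20147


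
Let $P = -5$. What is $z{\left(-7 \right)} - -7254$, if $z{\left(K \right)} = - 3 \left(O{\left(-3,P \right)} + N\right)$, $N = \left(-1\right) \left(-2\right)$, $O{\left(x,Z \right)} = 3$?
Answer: $7239$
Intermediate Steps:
$N = 2$
$z{\left(K \right)} = -15$ ($z{\left(K \right)} = - 3 \left(3 + 2\right) = \left(-3\right) 5 = -15$)
$z{\left(-7 \right)} - -7254 = -15 - -7254 = -15 + 7254 = 7239$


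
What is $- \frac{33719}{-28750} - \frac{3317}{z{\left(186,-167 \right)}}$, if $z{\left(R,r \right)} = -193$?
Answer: $\frac{101871517}{5548750} \approx 18.359$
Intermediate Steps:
$- \frac{33719}{-28750} - \frac{3317}{z{\left(186,-167 \right)}} = - \frac{33719}{-28750} - \frac{3317}{-193} = \left(-33719\right) \left(- \frac{1}{28750}\right) - - \frac{3317}{193} = \frac{33719}{28750} + \frac{3317}{193} = \frac{101871517}{5548750}$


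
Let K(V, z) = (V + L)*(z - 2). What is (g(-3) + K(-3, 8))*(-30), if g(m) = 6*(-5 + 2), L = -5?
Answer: 1980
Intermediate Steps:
K(V, z) = (-5 + V)*(-2 + z) (K(V, z) = (V - 5)*(z - 2) = (-5 + V)*(-2 + z))
g(m) = -18 (g(m) = 6*(-3) = -18)
(g(-3) + K(-3, 8))*(-30) = (-18 + (10 - 5*8 - 2*(-3) - 3*8))*(-30) = (-18 + (10 - 40 + 6 - 24))*(-30) = (-18 - 48)*(-30) = -66*(-30) = 1980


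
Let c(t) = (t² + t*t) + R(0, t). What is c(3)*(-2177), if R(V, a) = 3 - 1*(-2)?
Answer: -50071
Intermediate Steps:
R(V, a) = 5 (R(V, a) = 3 + 2 = 5)
c(t) = 5 + 2*t² (c(t) = (t² + t*t) + 5 = (t² + t²) + 5 = 2*t² + 5 = 5 + 2*t²)
c(3)*(-2177) = (5 + 2*3²)*(-2177) = (5 + 2*9)*(-2177) = (5 + 18)*(-2177) = 23*(-2177) = -50071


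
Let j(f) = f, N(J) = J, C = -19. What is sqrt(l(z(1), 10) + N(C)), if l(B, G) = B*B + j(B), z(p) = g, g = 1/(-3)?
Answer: I*sqrt(173)/3 ≈ 4.3843*I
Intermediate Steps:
g = -1/3 ≈ -0.33333
z(p) = -1/3
l(B, G) = B + B**2 (l(B, G) = B*B + B = B**2 + B = B + B**2)
sqrt(l(z(1), 10) + N(C)) = sqrt(-(1 - 1/3)/3 - 19) = sqrt(-1/3*2/3 - 19) = sqrt(-2/9 - 19) = sqrt(-173/9) = I*sqrt(173)/3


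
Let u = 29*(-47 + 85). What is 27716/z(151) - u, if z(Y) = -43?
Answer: -75102/43 ≈ -1746.6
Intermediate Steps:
u = 1102 (u = 29*38 = 1102)
27716/z(151) - u = 27716/(-43) - 1*1102 = 27716*(-1/43) - 1102 = -27716/43 - 1102 = -75102/43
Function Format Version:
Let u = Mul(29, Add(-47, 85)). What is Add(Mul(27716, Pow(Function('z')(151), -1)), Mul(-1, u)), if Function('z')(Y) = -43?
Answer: Rational(-75102, 43) ≈ -1746.6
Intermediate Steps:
u = 1102 (u = Mul(29, 38) = 1102)
Add(Mul(27716, Pow(Function('z')(151), -1)), Mul(-1, u)) = Add(Mul(27716, Pow(-43, -1)), Mul(-1, 1102)) = Add(Mul(27716, Rational(-1, 43)), -1102) = Add(Rational(-27716, 43), -1102) = Rational(-75102, 43)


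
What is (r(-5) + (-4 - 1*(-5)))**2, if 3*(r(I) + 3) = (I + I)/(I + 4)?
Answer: 16/9 ≈ 1.7778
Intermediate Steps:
r(I) = -3 + 2*I/(3*(4 + I)) (r(I) = -3 + ((I + I)/(I + 4))/3 = -3 + ((2*I)/(4 + I))/3 = -3 + (2*I/(4 + I))/3 = -3 + 2*I/(3*(4 + I)))
(r(-5) + (-4 - 1*(-5)))**2 = ((-36 - 7*(-5))/(3*(4 - 5)) + (-4 - 1*(-5)))**2 = ((1/3)*(-36 + 35)/(-1) + (-4 + 5))**2 = ((1/3)*(-1)*(-1) + 1)**2 = (1/3 + 1)**2 = (4/3)**2 = 16/9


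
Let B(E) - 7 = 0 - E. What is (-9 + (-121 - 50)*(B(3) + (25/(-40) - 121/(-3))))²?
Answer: 3583818225/64 ≈ 5.5997e+7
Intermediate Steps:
B(E) = 7 - E (B(E) = 7 + (0 - E) = 7 - E)
(-9 + (-121 - 50)*(B(3) + (25/(-40) - 121/(-3))))² = (-9 + (-121 - 50)*((7 - 1*3) + (25/(-40) - 121/(-3))))² = (-9 - 171*((7 - 3) + (25*(-1/40) - 121*(-⅓))))² = (-9 - 171*(4 + (-5/8 + 121/3)))² = (-9 - 171*(4 + 953/24))² = (-9 - 171*1049/24)² = (-9 - 59793/8)² = (-59865/8)² = 3583818225/64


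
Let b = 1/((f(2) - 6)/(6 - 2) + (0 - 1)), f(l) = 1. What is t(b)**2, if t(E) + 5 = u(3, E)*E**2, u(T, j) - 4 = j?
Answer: 9815689/531441 ≈ 18.470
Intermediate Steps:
u(T, j) = 4 + j
b = -4/9 (b = 1/((1 - 6)/(6 - 2) + (0 - 1)) = 1/(-5/4 - 1) = 1/(-9/4) = -4/9 ≈ -0.44444)
t(E) = -5 + E**2*(4 + E) (t(E) = -5 + (4 + E)*E**2 = -5 + E**2*(4 + E))
t(b)**2 = (-5 + (-4/9)**2*(4 - 4/9))**2 = (-5 + (16/81)*(32/9))**2 = (-5 + 512/729)**2 = (-3133/729)**2 = 9815689/531441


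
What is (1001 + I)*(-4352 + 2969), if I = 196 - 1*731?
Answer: -644478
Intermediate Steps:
I = -535 (I = 196 - 731 = -535)
(1001 + I)*(-4352 + 2969) = (1001 - 535)*(-4352 + 2969) = 466*(-1383) = -644478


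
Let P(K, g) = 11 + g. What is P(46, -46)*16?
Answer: -560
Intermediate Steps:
P(46, -46)*16 = (11 - 46)*16 = -35*16 = -560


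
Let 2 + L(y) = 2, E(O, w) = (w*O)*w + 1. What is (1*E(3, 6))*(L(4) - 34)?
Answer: -3706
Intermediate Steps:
E(O, w) = 1 + O*w² (E(O, w) = (O*w)*w + 1 = O*w² + 1 = 1 + O*w²)
L(y) = 0 (L(y) = -2 + 2 = 0)
(1*E(3, 6))*(L(4) - 34) = (1*(1 + 3*6²))*(0 - 34) = (1*(1 + 3*36))*(-34) = (1*(1 + 108))*(-34) = (1*109)*(-34) = 109*(-34) = -3706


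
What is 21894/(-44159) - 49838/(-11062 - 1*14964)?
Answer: 815491499/574641067 ≈ 1.4191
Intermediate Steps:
21894/(-44159) - 49838/(-11062 - 1*14964) = 21894*(-1/44159) - 49838/(-11062 - 14964) = -21894/44159 - 49838/(-26026) = -21894/44159 - 49838*(-1/26026) = -21894/44159 + 24919/13013 = 815491499/574641067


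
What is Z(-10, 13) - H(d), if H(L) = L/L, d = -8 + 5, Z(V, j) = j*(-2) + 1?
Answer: -26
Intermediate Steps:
Z(V, j) = 1 - 2*j (Z(V, j) = -2*j + 1 = 1 - 2*j)
d = -3
H(L) = 1
Z(-10, 13) - H(d) = (1 - 2*13) - 1*1 = (1 - 26) - 1 = -25 - 1 = -26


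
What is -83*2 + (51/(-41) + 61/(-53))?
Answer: -365922/2173 ≈ -168.39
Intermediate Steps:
-83*2 + (51/(-41) + 61/(-53)) = -166 + (51*(-1/41) + 61*(-1/53)) = -166 + (-51/41 - 61/53) = -166 - 5204/2173 = -365922/2173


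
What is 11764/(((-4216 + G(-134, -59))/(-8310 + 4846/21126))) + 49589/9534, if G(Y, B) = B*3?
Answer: 66987017642789/3009582798 ≈ 22258.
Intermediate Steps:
G(Y, B) = 3*B
11764/(((-4216 + G(-134, -59))/(-8310 + 4846/21126))) + 49589/9534 = 11764/(((-4216 + 3*(-59))/(-8310 + 4846/21126))) + 49589/9534 = 11764/(((-4216 - 177)/(-8310 + 4846*(1/21126)))) + 49589*(1/9534) = 11764/((-4393/(-8310 + 2423/10563))) + 49589/9534 = 11764/((-4393/(-87776107/10563))) + 49589/9534 = 11764/((-4393*(-10563/87776107))) + 49589/9534 = 11764/(46403259/87776107) + 49589/9534 = 11764*(87776107/46403259) + 49589/9534 = 1032598122748/46403259 + 49589/9534 = 66987017642789/3009582798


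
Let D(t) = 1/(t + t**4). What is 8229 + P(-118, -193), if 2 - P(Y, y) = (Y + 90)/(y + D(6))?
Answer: 2068290379/251285 ≈ 8230.9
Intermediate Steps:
P(Y, y) = 2 - (90 + Y)/(1/1302 + y) (P(Y, y) = 2 - (Y + 90)/(y + 1/(6 + 6**4)) = 2 - (90 + Y)/(y + 1/(6 + 1296)) = 2 - (90 + Y)/(y + 1/1302) = 2 - (90 + Y)/(1/1302 + y))
8229 + P(-118, -193) = 8229 + 2*(-58589 - 651*(-118) + 1302*(-193))/(1 + 1302*(-193)) = 8229 + 2*(-58589 + 76818 - 251286)/(1 - 251286) = 8229 + 2*(-233057)/(-251285) = 8229 + 2*(-1/251285)*(-233057) = 8229 + 466114/251285 = 2068290379/251285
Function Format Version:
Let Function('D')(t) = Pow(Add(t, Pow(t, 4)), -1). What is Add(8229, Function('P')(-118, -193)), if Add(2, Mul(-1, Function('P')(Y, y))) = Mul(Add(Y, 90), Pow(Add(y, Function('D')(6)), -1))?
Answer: Rational(2068290379, 251285) ≈ 8230.9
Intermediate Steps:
Function('P')(Y, y) = Add(2, Mul(-1, Pow(Add(Rational(1, 1302), y), -1), Add(90, Y))) (Function('P')(Y, y) = Add(2, Mul(-1, Mul(Add(Y, 90), Pow(Add(y, Pow(Add(6, Pow(6, 4)), -1)), -1)))) = Add(2, Mul(-1, Mul(Add(90, Y), Pow(Add(y, Pow(Add(6, 1296), -1)), -1)))) = Add(2, Mul(-1, Mul(Add(90, Y), Pow(Add(y, Pow(1302, -1)), -1)))) = Add(2, Mul(-1, Mul(Add(90, Y), Pow(Add(y, Rational(1, 1302)), -1)))) = Add(2, Mul(-1, Mul(Add(90, Y), Pow(Add(Rational(1, 1302), y), -1)))) = Add(2, Mul(-1, Mul(Pow(Add(Rational(1, 1302), y), -1), Add(90, Y)))) = Add(2, Mul(-1, Pow(Add(Rational(1, 1302), y), -1), Add(90, Y))))
Add(8229, Function('P')(-118, -193)) = Add(8229, Mul(2, Pow(Add(1, Mul(1302, -193)), -1), Add(-58589, Mul(-651, -118), Mul(1302, -193)))) = Add(8229, Mul(2, Pow(Add(1, -251286), -1), Add(-58589, 76818, -251286))) = Add(8229, Mul(2, Pow(-251285, -1), -233057)) = Add(8229, Mul(2, Rational(-1, 251285), -233057)) = Add(8229, Rational(466114, 251285)) = Rational(2068290379, 251285)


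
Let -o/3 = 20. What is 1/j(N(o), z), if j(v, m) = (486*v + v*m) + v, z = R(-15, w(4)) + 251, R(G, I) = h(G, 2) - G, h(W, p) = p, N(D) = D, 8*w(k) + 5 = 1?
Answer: -1/45300 ≈ -2.2075e-5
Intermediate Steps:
o = -60 (o = -3*20 = -60)
w(k) = -½ (w(k) = -5/8 + (⅛)*1 = -5/8 + ⅛ = -½)
R(G, I) = 2 - G
z = 268 (z = (2 - 1*(-15)) + 251 = (2 + 15) + 251 = 17 + 251 = 268)
j(v, m) = 487*v + m*v (j(v, m) = (486*v + m*v) + v = 487*v + m*v)
1/j(N(o), z) = 1/(-60*(487 + 268)) = 1/(-60*755) = 1/(-45300) = -1/45300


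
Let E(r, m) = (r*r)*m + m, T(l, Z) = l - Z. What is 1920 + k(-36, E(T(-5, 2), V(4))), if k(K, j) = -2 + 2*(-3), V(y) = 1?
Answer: 1912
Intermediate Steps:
E(r, m) = m + m*r**2 (E(r, m) = r**2*m + m = m*r**2 + m = m + m*r**2)
k(K, j) = -8 (k(K, j) = -2 - 6 = -8)
1920 + k(-36, E(T(-5, 2), V(4))) = 1920 - 8 = 1912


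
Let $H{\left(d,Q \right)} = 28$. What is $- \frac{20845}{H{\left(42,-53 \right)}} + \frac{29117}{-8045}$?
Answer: $- \frac{168513301}{225260} \approx -748.08$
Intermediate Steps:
$- \frac{20845}{H{\left(42,-53 \right)}} + \frac{29117}{-8045} = - \frac{20845}{28} + \frac{29117}{-8045} = \left(-20845\right) \frac{1}{28} + 29117 \left(- \frac{1}{8045}\right) = - \frac{20845}{28} - \frac{29117}{8045} = - \frac{168513301}{225260}$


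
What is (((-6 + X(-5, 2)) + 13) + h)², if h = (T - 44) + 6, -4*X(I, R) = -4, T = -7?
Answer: 1369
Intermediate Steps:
X(I, R) = 1 (X(I, R) = -¼*(-4) = 1)
h = -45 (h = (-7 - 44) + 6 = -51 + 6 = -45)
(((-6 + X(-5, 2)) + 13) + h)² = (((-6 + 1) + 13) - 45)² = ((-5 + 13) - 45)² = (8 - 45)² = (-37)² = 1369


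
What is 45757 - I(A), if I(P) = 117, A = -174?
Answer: 45640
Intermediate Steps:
45757 - I(A) = 45757 - 1*117 = 45757 - 117 = 45640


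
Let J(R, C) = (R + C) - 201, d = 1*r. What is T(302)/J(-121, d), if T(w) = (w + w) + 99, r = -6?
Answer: -703/328 ≈ -2.1433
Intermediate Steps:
d = -6 (d = 1*(-6) = -6)
T(w) = 99 + 2*w (T(w) = 2*w + 99 = 99 + 2*w)
J(R, C) = -201 + C + R (J(R, C) = (C + R) - 201 = -201 + C + R)
T(302)/J(-121, d) = (99 + 2*302)/(-201 - 6 - 121) = (99 + 604)/(-328) = 703*(-1/328) = -703/328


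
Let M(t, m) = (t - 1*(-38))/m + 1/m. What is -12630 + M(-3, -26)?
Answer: -164208/13 ≈ -12631.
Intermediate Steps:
M(t, m) = 1/m + (38 + t)/m (M(t, m) = (t + 38)/m + 1/m = (38 + t)/m + 1/m = 1/m + (38 + t)/m)
-12630 + M(-3, -26) = -12630 + (39 - 3)/(-26) = -12630 - 1/26*36 = -12630 - 18/13 = -164208/13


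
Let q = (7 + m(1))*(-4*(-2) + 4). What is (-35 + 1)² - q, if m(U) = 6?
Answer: 1000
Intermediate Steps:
q = 156 (q = (7 + 6)*(-4*(-2) + 4) = 13*(8 + 4) = 13*12 = 156)
(-35 + 1)² - q = (-35 + 1)² - 1*156 = (-34)² - 156 = 1156 - 156 = 1000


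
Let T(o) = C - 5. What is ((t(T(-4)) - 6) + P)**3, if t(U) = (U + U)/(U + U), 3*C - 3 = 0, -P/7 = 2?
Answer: -6859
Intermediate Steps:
P = -14 (P = -7*2 = -14)
C = 1 (C = 1 + (1/3)*0 = 1 + 0 = 1)
T(o) = -4 (T(o) = 1 - 5 = -4)
t(U) = 1 (t(U) = (2*U)/((2*U)) = (2*U)*(1/(2*U)) = 1)
((t(T(-4)) - 6) + P)**3 = ((1 - 6) - 14)**3 = (-5 - 14)**3 = (-19)**3 = -6859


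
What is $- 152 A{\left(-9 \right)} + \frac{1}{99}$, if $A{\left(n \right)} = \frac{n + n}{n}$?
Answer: $- \frac{30095}{99} \approx -303.99$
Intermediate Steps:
$A{\left(n \right)} = 2$ ($A{\left(n \right)} = \frac{2 n}{n} = 2$)
$- 152 A{\left(-9 \right)} + \frac{1}{99} = \left(-152\right) 2 + \frac{1}{99} = -304 + \frac{1}{99} = - \frac{30095}{99}$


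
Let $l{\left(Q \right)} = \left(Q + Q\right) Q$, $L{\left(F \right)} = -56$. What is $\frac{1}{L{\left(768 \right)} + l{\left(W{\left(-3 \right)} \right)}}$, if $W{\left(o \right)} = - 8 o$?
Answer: $\frac{1}{1096} \approx 0.00091241$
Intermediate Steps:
$l{\left(Q \right)} = 2 Q^{2}$ ($l{\left(Q \right)} = 2 Q Q = 2 Q^{2}$)
$\frac{1}{L{\left(768 \right)} + l{\left(W{\left(-3 \right)} \right)}} = \frac{1}{-56 + 2 \left(\left(-8\right) \left(-3\right)\right)^{2}} = \frac{1}{-56 + 2 \cdot 24^{2}} = \frac{1}{-56 + 2 \cdot 576} = \frac{1}{-56 + 1152} = \frac{1}{1096}$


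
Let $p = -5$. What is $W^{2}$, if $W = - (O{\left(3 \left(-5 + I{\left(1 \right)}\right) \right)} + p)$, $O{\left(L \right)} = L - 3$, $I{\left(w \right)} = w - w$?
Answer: $529$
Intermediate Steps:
$I{\left(w \right)} = 0$
$O{\left(L \right)} = -3 + L$
$W = 23$ ($W = - (\left(-3 + 3 \left(-5 + 0\right)\right) - 5) = - (\left(-3 + 3 \left(-5\right)\right) - 5) = - (\left(-3 - 15\right) - 5) = - (-18 - 5) = \left(-1\right) \left(-23\right) = 23$)
$W^{2} = 23^{2} = 529$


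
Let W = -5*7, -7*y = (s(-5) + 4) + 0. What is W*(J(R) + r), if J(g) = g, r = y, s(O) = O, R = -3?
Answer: 100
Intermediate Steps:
y = 1/7 (y = -((-5 + 4) + 0)/7 = -(-1 + 0)/7 = -1/7*(-1) = 1/7 ≈ 0.14286)
r = 1/7 ≈ 0.14286
W = -35
W*(J(R) + r) = -35*(-3 + 1/7) = -35*(-20/7) = 100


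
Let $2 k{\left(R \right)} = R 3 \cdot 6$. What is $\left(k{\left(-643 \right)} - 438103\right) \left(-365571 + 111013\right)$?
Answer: $112995750620$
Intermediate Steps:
$k{\left(R \right)} = 9 R$ ($k{\left(R \right)} = \frac{R 3 \cdot 6}{2} = \frac{3 R 6}{2} = \frac{18 R}{2} = 9 R$)
$\left(k{\left(-643 \right)} - 438103\right) \left(-365571 + 111013\right) = \left(9 \left(-643\right) - 438103\right) \left(-365571 + 111013\right) = \left(-5787 - 438103\right) \left(-254558\right) = \left(-443890\right) \left(-254558\right) = 112995750620$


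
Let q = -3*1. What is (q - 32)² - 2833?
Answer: -1608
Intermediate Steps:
q = -3
(q - 32)² - 2833 = (-3 - 32)² - 2833 = (-35)² - 2833 = 1225 - 2833 = -1608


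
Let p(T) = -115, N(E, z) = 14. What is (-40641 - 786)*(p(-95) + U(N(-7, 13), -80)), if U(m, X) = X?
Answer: 8078265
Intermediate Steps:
(-40641 - 786)*(p(-95) + U(N(-7, 13), -80)) = (-40641 - 786)*(-115 - 80) = -41427*(-195) = 8078265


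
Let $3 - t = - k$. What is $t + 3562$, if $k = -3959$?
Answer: $-394$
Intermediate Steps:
$t = -3956$ ($t = 3 - \left(-1\right) \left(-3959\right) = 3 - 3959 = -3956$)
$t + 3562 = -3956 + 3562 = -394$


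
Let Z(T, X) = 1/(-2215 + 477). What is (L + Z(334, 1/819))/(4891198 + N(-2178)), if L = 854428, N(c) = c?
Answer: 1484995863/8497116760 ≈ 0.17476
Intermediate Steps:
Z(T, X) = -1/1738 (Z(T, X) = 1/(-1738) = -1/1738)
(L + Z(334, 1/819))/(4891198 + N(-2178)) = (854428 - 1/1738)/(4891198 - 2178) = (1484995863/1738)/4889020 = (1484995863/1738)*(1/4889020) = 1484995863/8497116760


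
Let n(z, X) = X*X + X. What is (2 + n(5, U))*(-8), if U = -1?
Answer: -16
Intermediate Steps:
n(z, X) = X + X**2 (n(z, X) = X**2 + X = X + X**2)
(2 + n(5, U))*(-8) = (2 - (1 - 1))*(-8) = (2 - 1*0)*(-8) = (2 + 0)*(-8) = 2*(-8) = -16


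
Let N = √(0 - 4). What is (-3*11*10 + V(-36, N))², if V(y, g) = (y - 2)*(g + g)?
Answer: 85796 + 100320*I ≈ 85796.0 + 1.0032e+5*I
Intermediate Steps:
N = 2*I (N = √(-4) = 2*I ≈ 2.0*I)
V(y, g) = 2*g*(-2 + y) (V(y, g) = (-2 + y)*(2*g) = 2*g*(-2 + y))
(-3*11*10 + V(-36, N))² = (-3*11*10 + 2*(2*I)*(-2 - 36))² = (-33*10 + 2*(2*I)*(-38))² = (-330 - 152*I)²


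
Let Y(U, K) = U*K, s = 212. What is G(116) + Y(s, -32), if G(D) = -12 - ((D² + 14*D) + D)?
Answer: -21992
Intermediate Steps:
G(D) = -12 - D² - 15*D (G(D) = -12 - (D² + 15*D) = -12 + (-D² - 15*D) = -12 - D² - 15*D)
Y(U, K) = K*U
G(116) + Y(s, -32) = (-12 - 1*116² - 15*116) - 32*212 = (-12 - 1*13456 - 1740) - 6784 = (-12 - 13456 - 1740) - 6784 = -15208 - 6784 = -21992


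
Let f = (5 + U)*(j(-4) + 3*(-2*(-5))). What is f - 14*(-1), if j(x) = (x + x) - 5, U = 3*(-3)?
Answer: -54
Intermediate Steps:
U = -9
j(x) = -5 + 2*x (j(x) = 2*x - 5 = -5 + 2*x)
f = -68 (f = (5 - 9)*((-5 + 2*(-4)) + 3*(-2*(-5))) = -4*((-5 - 8) + 3*10) = -4*(-13 + 30) = -4*17 = -68)
f - 14*(-1) = -68 - 14*(-1) = -68 + 14 = -54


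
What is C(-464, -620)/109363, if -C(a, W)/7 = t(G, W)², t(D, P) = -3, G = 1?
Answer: -63/109363 ≈ -0.00057606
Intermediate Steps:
C(a, W) = -63 (C(a, W) = -7*(-3)² = -7*9 = -63)
C(-464, -620)/109363 = -63/109363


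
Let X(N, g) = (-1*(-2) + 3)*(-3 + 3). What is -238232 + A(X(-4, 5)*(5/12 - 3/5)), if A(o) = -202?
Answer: -238434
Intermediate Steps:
X(N, g) = 0 (X(N, g) = (2 + 3)*0 = 5*0 = 0)
-238232 + A(X(-4, 5)*(5/12 - 3/5)) = -238232 - 202 = -238434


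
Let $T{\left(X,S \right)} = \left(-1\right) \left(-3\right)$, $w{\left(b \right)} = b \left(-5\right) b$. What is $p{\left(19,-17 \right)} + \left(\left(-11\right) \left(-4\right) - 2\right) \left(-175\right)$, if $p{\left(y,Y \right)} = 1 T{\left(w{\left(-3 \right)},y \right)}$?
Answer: $-7347$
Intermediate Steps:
$w{\left(b \right)} = - 5 b^{2}$ ($w{\left(b \right)} = - 5 b b = - 5 b^{2}$)
$T{\left(X,S \right)} = 3$
$p{\left(y,Y \right)} = 3$ ($p{\left(y,Y \right)} = 1 \cdot 3 = 3$)
$p{\left(19,-17 \right)} + \left(\left(-11\right) \left(-4\right) - 2\right) \left(-175\right) = 3 + \left(\left(-11\right) \left(-4\right) - 2\right) \left(-175\right) = 3 + \left(44 - 2\right) \left(-175\right) = 3 + 42 \left(-175\right) = 3 - 7350 = -7347$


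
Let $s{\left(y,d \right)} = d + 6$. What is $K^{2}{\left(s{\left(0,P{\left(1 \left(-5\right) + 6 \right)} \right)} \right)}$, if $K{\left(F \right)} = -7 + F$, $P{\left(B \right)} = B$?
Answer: $0$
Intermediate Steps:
$s{\left(y,d \right)} = 6 + d$
$K^{2}{\left(s{\left(0,P{\left(1 \left(-5\right) + 6 \right)} \right)} \right)} = \left(-7 + \left(6 + \left(1 \left(-5\right) + 6\right)\right)\right)^{2} = \left(-7 + \left(6 + \left(-5 + 6\right)\right)\right)^{2} = \left(-7 + \left(6 + 1\right)\right)^{2} = \left(-7 + 7\right)^{2} = 0^{2} = 0$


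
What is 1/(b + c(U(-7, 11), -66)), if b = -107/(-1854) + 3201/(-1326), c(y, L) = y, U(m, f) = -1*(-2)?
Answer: -204867/72997 ≈ -2.8065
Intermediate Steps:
U(m, f) = 2
b = -482731/204867 (b = -107*(-1/1854) + 3201*(-1/1326) = 107/1854 - 1067/442 = -482731/204867 ≈ -2.3563)
1/(b + c(U(-7, 11), -66)) = 1/(-482731/204867 + 2) = 1/(-72997/204867) = -204867/72997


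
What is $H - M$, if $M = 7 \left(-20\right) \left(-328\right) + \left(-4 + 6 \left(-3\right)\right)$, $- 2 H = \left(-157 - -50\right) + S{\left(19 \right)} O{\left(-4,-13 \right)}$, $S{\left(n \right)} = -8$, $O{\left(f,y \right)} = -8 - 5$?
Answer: $- \frac{91793}{2} \approx -45897.0$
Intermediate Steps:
$O{\left(f,y \right)} = -13$ ($O{\left(f,y \right)} = -8 - 5 = -13$)
$H = \frac{3}{2}$ ($H = - \frac{\left(-157 - -50\right) - -104}{2} = - \frac{\left(-157 + 50\right) + 104}{2} = - \frac{-107 + 104}{2} = \left(- \frac{1}{2}\right) \left(-3\right) = \frac{3}{2} \approx 1.5$)
$M = 45898$ ($M = \left(-140\right) \left(-328\right) - 22 = 45920 - 22 = 45898$)
$H - M = \frac{3}{2} - 45898 = - \frac{91793}{2}$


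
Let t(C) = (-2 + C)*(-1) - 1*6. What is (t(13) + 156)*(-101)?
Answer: -14039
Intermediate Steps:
t(C) = -4 - C (t(C) = (2 - C) - 6 = -4 - C)
(t(13) + 156)*(-101) = ((-4 - 1*13) + 156)*(-101) = ((-4 - 13) + 156)*(-101) = (-17 + 156)*(-101) = 139*(-101) = -14039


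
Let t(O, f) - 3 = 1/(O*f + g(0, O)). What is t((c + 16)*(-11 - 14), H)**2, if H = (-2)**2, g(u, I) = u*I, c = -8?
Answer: 5755201/640000 ≈ 8.9925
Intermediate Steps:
g(u, I) = I*u
H = 4
t(O, f) = 3 + 1/(O*f) (t(O, f) = 3 + 1/(O*f + O*0) = 3 + 1/(O*f + 0) = 3 + 1/(O*f))
t((c + 16)*(-11 - 14), H)**2 = (3 + 1/(((-8 + 16)*(-11 - 14))*4))**2 = (3 + (1/4)/(8*(-25)))**2 = (3 + (1/4)/(-200))**2 = (3 - 1/200*1/4)**2 = (3 - 1/800)**2 = (2399/800)**2 = 5755201/640000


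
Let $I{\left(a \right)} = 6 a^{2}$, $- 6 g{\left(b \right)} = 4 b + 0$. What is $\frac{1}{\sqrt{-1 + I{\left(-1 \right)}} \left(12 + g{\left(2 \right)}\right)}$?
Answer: $\frac{3 \sqrt{5}}{160} \approx 0.041926$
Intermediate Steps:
$g{\left(b \right)} = - \frac{2 b}{3}$ ($g{\left(b \right)} = - \frac{4 b + 0}{6} = - \frac{4 b}{6} = - \frac{2 b}{3}$)
$\frac{1}{\sqrt{-1 + I{\left(-1 \right)}} \left(12 + g{\left(2 \right)}\right)} = \frac{1}{\sqrt{-1 + 6 \left(-1\right)^{2}} \left(12 - \frac{4}{3}\right)} = \frac{1}{\sqrt{-1 + 6 \cdot 1} \left(12 - \frac{4}{3}\right)} = \frac{1}{\sqrt{-1 + 6} \cdot \frac{32}{3}} = \frac{1}{\sqrt{5} \cdot \frac{32}{3}} = \frac{1}{\frac{32}{3} \sqrt{5}} = \frac{3 \sqrt{5}}{160}$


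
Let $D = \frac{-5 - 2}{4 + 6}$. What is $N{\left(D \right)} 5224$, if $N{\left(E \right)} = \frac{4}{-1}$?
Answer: $-20896$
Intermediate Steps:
$D = - \frac{7}{10} \approx -0.7$
$N{\left(E \right)} = -4$ ($N{\left(E \right)} = 4 \left(-1\right) = -4$)
$N{\left(D \right)} 5224 = \left(-4\right) 5224 = -20896$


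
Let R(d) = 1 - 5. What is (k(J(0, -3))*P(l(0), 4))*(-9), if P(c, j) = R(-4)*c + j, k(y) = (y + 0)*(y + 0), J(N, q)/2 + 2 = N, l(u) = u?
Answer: -576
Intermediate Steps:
R(d) = -4
J(N, q) = -4 + 2*N
k(y) = y² (k(y) = y*y = y²)
P(c, j) = j - 4*c (P(c, j) = -4*c + j = j - 4*c)
(k(J(0, -3))*P(l(0), 4))*(-9) = ((-4 + 2*0)²*(4 - 4*0))*(-9) = ((-4 + 0)²*(4 + 0))*(-9) = ((-4)²*4)*(-9) = (16*4)*(-9) = 64*(-9) = -576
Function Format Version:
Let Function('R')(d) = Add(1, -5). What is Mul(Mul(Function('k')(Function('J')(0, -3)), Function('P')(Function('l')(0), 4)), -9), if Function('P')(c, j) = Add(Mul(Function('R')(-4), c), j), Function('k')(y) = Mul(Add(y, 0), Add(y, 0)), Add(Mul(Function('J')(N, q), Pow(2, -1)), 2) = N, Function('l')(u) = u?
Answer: -576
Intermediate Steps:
Function('R')(d) = -4
Function('J')(N, q) = Add(-4, Mul(2, N))
Function('k')(y) = Pow(y, 2) (Function('k')(y) = Mul(y, y) = Pow(y, 2))
Function('P')(c, j) = Add(j, Mul(-4, c)) (Function('P')(c, j) = Add(Mul(-4, c), j) = Add(j, Mul(-4, c)))
Mul(Mul(Function('k')(Function('J')(0, -3)), Function('P')(Function('l')(0), 4)), -9) = Mul(Mul(Pow(Add(-4, Mul(2, 0)), 2), Add(4, Mul(-4, 0))), -9) = Mul(Mul(Pow(Add(-4, 0), 2), Add(4, 0)), -9) = Mul(Mul(Pow(-4, 2), 4), -9) = Mul(Mul(16, 4), -9) = Mul(64, -9) = -576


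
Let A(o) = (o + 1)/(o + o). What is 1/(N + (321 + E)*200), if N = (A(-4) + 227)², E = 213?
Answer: 64/10143961 ≈ 6.3092e-6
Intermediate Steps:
A(o) = (1 + o)/(2*o) (A(o) = (1 + o)/((2*o)) = (1 + o)*(1/(2*o)) = (1 + o)/(2*o))
N = 3308761/64 (N = ((½)*(1 - 4)/(-4) + 227)² = ((½)*(-¼)*(-3) + 227)² = (3/8 + 227)² = (1819/8)² = 3308761/64 ≈ 51699.)
1/(N + (321 + E)*200) = 1/(3308761/64 + (321 + 213)*200) = 1/(3308761/64 + 534*200) = 1/(3308761/64 + 106800) = 1/(10143961/64) = 64/10143961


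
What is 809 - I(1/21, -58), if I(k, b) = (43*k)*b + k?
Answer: 6494/7 ≈ 927.71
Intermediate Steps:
I(k, b) = k + 43*b*k (I(k, b) = 43*b*k + k = k + 43*b*k)
809 - I(1/21, -58) = 809 - (1 + 43*(-58))/21 = 809 - (1 - 2494)/21 = 809 - (-2493)/21 = 809 - 1*(-831/7) = 809 + 831/7 = 6494/7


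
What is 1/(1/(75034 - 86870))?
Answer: -11836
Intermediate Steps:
1/(1/(75034 - 86870)) = 1/(1/(-11836)) = 1/(-1/11836) = -11836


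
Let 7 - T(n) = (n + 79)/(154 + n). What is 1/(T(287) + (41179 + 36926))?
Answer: 147/11482342 ≈ 1.2802e-5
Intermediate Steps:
T(n) = 7 - (79 + n)/(154 + n) (T(n) = 7 - (n + 79)/(154 + n) = 7 - (79 + n)/(154 + n))
1/(T(287) + (41179 + 36926)) = 1/(3*(333 + 2*287)/(154 + 287) + (41179 + 36926)) = 1/(3*(333 + 574)/441 + 78105) = 1/(3*(1/441)*907 + 78105) = 1/(907/147 + 78105) = 1/(11482342/147) = 147/11482342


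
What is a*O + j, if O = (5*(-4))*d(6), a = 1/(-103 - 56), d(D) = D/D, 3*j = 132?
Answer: 7016/159 ≈ 44.126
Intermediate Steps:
j = 44 (j = (⅓)*132 = 44)
d(D) = 1
a = -1/159 (a = 1/(-159) = -1/159 ≈ -0.0062893)
O = -20 (O = (5*(-4))*1 = -20*1 = -20)
a*O + j = -1/159*(-20) + 44 = 20/159 + 44 = 7016/159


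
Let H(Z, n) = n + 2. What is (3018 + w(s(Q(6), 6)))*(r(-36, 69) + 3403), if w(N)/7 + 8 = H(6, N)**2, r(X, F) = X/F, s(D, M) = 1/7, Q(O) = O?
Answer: 1640188463/161 ≈ 1.0188e+7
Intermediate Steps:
H(Z, n) = 2 + n
s(D, M) = 1/7
w(N) = -56 + 7*(2 + N)**2
(3018 + w(s(Q(6), 6)))*(r(-36, 69) + 3403) = (3018 + (-56 + 7*(2 + 1/7)**2))*(-36/69 + 3403) = (3018 + (-56 + 7*(15/7)**2))*(-36*1/69 + 3403) = (3018 + (-56 + 7*(225/49)))*(-12/23 + 3403) = (3018 + (-56 + 225/7))*(78257/23) = (3018 - 167/7)*(78257/23) = (20959/7)*(78257/23) = 1640188463/161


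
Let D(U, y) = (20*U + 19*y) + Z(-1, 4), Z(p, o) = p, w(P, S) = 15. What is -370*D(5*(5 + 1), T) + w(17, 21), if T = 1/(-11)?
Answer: -2430735/11 ≈ -2.2098e+5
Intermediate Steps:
T = -1/11 ≈ -0.090909
D(U, y) = -1 + 19*y + 20*U (D(U, y) = (20*U + 19*y) - 1 = (19*y + 20*U) - 1 = -1 + 19*y + 20*U)
-370*D(5*(5 + 1), T) + w(17, 21) = -370*(-1 + 19*(-1/11) + 20*(5*(5 + 1))) + 15 = -370*(-1 - 19/11 + 20*(5*6)) + 15 = -370*(-1 - 19/11 + 20*30) + 15 = -370*(-1 - 19/11 + 600) + 15 = -370*6570/11 + 15 = -2430900/11 + 15 = -2430735/11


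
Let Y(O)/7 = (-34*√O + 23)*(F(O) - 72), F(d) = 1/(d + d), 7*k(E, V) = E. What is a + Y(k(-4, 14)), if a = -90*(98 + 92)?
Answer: -230663/8 + 9911*I*√7/2 ≈ -28833.0 + 13111.0*I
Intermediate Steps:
k(E, V) = E/7
F(d) = 1/(2*d)
a = -17100 (a = -90*190 = -17100)
Y(O) = 7*(-72 + 1/(2*O))*(23 - 34*√O) (Y(O) = 7*((-34*√O + 23)*(1/(2*O) - 72)) = 7*((23 - 34*√O)*(-72 + 1/(2*O))) = 7*((-72 + 1/(2*O))*(23 - 34*√O)) = 7*(-72 + 1/(2*O))*(23 - 34*√O))
a + Y(k(-4, 14)) = -17100 + (-11592 - 119*(-I*√7/2) + 17136*√((⅐)*(-4)) + 161/(2*(((⅐)*(-4))))) = -17100 + (-11592 - (-119)*I*√7/2 + 17136*√(-4/7) + 161/(2*(-4/7))) = -17100 + (-11592 - (-119)*I*√7/2 + 17136*(2*I*√7/7) + (161/2)*(-7/4)) = -17100 + (-11592 + 119*I*√7/2 + 4896*I*√7 - 1127/8) = -17100 + (-93863/8 + 9911*I*√7/2) = -230663/8 + 9911*I*√7/2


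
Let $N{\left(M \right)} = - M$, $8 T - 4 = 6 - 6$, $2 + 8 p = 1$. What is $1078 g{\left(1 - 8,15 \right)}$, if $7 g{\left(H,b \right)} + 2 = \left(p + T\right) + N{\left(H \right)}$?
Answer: $\frac{3311}{4} \approx 827.75$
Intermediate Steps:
$p = - \frac{1}{8}$ ($p = - \frac{1}{4} + \frac{1}{8} \cdot 1 = - \frac{1}{4} + \frac{1}{8} = - \frac{1}{8} \approx -0.125$)
$T = \frac{1}{2}$ ($T = \frac{1}{2} + \frac{6 - 6}{8} = \frac{1}{2} + \frac{1}{8} \cdot 0 = \frac{1}{2} + 0 = \frac{1}{2} \approx 0.5$)
$g{\left(H,b \right)} = - \frac{13}{56} - \frac{H}{7}$ ($g{\left(H,b \right)} = - \frac{2}{7} + \frac{\left(- \frac{1}{8} + \frac{1}{2}\right) - H}{7} = - \frac{2}{7} + \frac{\frac{3}{8} - H}{7} = - \frac{2}{7} - \left(- \frac{3}{56} + \frac{H}{7}\right) = - \frac{13}{56} - \frac{H}{7}$)
$1078 g{\left(1 - 8,15 \right)} = 1078 \left(- \frac{13}{56} - \frac{1 - 8}{7}\right) = 1078 \left(- \frac{13}{56} - -1\right) = 1078 \left(- \frac{13}{56} + 1\right) = 1078 \cdot \frac{43}{56} = \frac{3311}{4}$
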